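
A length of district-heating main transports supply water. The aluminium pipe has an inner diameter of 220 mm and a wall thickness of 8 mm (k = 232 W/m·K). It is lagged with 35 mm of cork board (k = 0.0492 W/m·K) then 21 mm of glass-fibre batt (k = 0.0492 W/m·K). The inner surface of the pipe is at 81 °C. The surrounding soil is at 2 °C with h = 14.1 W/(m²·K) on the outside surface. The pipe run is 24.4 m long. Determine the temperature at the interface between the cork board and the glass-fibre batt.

T ≈ 30.8 °C

Cylindrical conduction, so R = ln(r₂/r₁)/(2πkL) per layer, in series:
R_aluminium pipe wall = ln(118/110)/(2π×232×24.4) = 1.974×10^-6 K/W
R_cork board = ln(153/118)/(2π×0.0492×24.4) = 0.03444 K/W
R_glass-fibre batt = ln(174/153)/(2π×0.0492×24.4) = 0.01705 K/W
R_outer film = 1/(h_o·2πr_oL) = 1/(14.1×2π×0.174×24.4) = 0.002659 K/W
R_total = 0.05415 K/W
Q = ΔT/R_total = 79/0.05415
Q = 1460 W
T_interface = T_inner − Q·ΣR(inner→interface) = 81 − 1460×0.03444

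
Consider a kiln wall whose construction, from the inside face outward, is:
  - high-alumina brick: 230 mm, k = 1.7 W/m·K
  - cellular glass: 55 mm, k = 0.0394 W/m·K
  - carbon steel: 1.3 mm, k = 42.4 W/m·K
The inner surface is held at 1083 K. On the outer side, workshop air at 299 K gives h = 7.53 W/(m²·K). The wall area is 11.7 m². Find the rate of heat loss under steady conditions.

Q ≈ 5510 W

Model the wall as resistances in series:
R_high-alumina brick = L/(kA) = 0.23/(1.7×11.7) = 0.01156 K/W
R_cellular glass = L/(kA) = 0.055/(0.0394×11.7) = 0.1193 K/W
R_carbon steel = L/(kA) = 0.0013/(42.4×11.7) = 2.621×10^-6 K/W
R_outer film = 1/(h_o·A) = 1/(7.53×11.7) = 0.01135 K/W
R_total = 0.1422 K/W
Q = ΔT / R_total = 784 / 0.1422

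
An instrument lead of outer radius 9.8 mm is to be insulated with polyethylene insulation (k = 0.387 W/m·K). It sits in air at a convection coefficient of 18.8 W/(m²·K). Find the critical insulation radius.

For a cylinder r_cr = k/h = 0.387/18.8
r_cr = 20.6 mm; since the bare radius (9.8 mm) is below r_cr, adding a thin layer of insulation will *increase* heat loss.

r_cr ≈ 20.6 mm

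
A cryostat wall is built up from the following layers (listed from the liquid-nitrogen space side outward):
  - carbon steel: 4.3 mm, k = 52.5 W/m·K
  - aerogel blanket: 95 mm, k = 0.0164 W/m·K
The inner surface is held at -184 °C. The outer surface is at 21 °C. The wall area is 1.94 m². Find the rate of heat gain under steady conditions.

Series thermal resistances:
R_carbon steel = L/(kA) = 0.0043/(52.5×1.94) = 4.222×10^-5 K/W
R_aerogel blanket = L/(kA) = 0.095/(0.0164×1.94) = 2.986 K/W
R_total = 2.986 K/W
Q = ΔT / R_total = 205 / 2.986

Q ≈ 68.7 W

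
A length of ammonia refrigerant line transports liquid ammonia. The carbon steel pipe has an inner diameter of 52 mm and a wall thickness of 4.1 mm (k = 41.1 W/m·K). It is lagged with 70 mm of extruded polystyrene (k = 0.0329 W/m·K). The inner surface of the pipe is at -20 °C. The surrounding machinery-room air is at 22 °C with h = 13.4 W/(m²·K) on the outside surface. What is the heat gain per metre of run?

q′ ≈ 7.08 W/m

Cylindrical conduction, so R = ln(r₂/r₁)/(2πkL) per layer, in series:
R_carbon steel pipe wall = ln(30.1/26)/(2π×41.1×1) = 5.67×10^-4 K/W
R_extruded polystyrene = ln(100.1/30.1)/(2π×0.0329×1) = 5.813 K/W
R_outer film = 1/(h_o·2πr_oL) = 1/(13.4×2π×0.1001×1) = 0.1187 K/W
R_total = 5.932 K/W
Q = ΔT/R_total = 42/5.932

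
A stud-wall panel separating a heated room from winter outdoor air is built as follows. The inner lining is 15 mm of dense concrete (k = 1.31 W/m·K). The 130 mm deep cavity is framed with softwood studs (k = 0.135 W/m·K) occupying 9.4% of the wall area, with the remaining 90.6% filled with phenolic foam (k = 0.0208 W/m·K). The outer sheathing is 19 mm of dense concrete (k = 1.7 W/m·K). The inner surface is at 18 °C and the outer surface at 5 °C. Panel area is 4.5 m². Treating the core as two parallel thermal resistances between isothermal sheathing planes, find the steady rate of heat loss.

Sheathing layers in series; stud and cavity paths in parallel between them.
R_inner = 0.015/(1.31×4.5) = 0.002545 K/W
R_stud  = 0.13/(0.135×0.094×4.5) = 2.277 K/W
R_cav   = 0.13/(0.0208×0.906×4.5) = 1.533 K/W
1/R_core = 1/R_stud + 1/R_cav → R_core = 0.9161 K/W
R_outer = 0.019/(1.7×4.5) = 0.002484 K/W
R_total = 0.9211 K/W
Q = ΔT/R_total = 13/0.9211

Q ≈ 14.1 W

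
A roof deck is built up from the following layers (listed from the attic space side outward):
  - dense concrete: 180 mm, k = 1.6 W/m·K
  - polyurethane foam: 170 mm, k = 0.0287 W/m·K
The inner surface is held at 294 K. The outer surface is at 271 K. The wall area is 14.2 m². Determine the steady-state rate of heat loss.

Q ≈ 54.1 W

Thermal resistances in series:
R_dense concrete = L/(kA) = 0.18/(1.6×14.2) = 0.007923 K/W
R_polyurethane foam = L/(kA) = 0.17/(0.0287×14.2) = 0.4171 K/W
R_total = 0.4251 K/W
Q = ΔT / R_total = 23 / 0.4251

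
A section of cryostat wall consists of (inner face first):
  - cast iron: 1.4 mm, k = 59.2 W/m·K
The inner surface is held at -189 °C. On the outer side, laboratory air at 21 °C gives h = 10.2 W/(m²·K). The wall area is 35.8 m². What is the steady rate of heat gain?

Q ≈ 76700 W

Using the resistance-network approach (series):
R_cast iron = L/(kA) = 0.0014/(59.2×35.8) = 6.606×10^-7 K/W
R_outer film = 1/(h_o·A) = 1/(10.2×35.8) = 0.002739 K/W
R_total = 0.002739 K/W
Q = ΔT / R_total = 210 / 0.002739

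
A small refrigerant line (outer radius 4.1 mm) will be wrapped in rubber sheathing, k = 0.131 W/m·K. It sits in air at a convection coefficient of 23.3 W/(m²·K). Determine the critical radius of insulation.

r_cr ≈ 5.62 mm

For a cylinder r_cr = k/h = 0.131/23.3
r_cr = 5.62 mm; since the bare radius (4.1 mm) is below r_cr, adding a thin layer of insulation will *increase* heat loss.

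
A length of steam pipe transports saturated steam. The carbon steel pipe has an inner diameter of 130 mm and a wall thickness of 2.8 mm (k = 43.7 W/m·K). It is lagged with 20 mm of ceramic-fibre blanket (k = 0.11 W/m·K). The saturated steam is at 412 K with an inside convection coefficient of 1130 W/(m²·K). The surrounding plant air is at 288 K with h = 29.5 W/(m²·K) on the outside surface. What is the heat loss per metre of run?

q′ ≈ 283 W/m

For a radial system each layer contributes R = ln(r_out/r_in)/(2πkL); films add R = 1/(hA).
R_inner film = 1/(h_i·2πr₁L) = 1/(1130×2π×0.065×1) = 0.002167 K/W
R_carbon steel pipe wall = ln(67.8/65)/(2π×43.7×1) = 1.536×10^-4 K/W
R_ceramic-fibre blanket = ln(87.8/67.8)/(2π×0.11×1) = 0.374 K/W
R_outer film = 1/(h_o·2πr_oL) = 1/(29.5×2π×0.0878×1) = 0.06145 K/W
R_total = 0.4378 K/W
Q = ΔT/R_total = 124/0.4378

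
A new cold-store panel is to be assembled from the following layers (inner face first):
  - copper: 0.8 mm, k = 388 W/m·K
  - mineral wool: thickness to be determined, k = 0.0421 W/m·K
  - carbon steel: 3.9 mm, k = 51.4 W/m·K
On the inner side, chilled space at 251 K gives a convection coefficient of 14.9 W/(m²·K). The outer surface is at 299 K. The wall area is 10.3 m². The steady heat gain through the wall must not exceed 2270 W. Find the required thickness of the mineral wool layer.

Using the resistance-network approach (series):
R_inner film = 1/(h_i·A) = 1/(14.9×10.3) = 0.006516 K/W
R_copper = L/(kA) = 0.0008/(388×10.3) = 2.002×10^-7 K/W
R_carbon steel = L/(kA) = 0.0039/(51.4×10.3) = 7.367×10^-6 K/W
Sum of the known resistances R_other = 0.006523 K/W
Required total resistance R_tot = ΔT/Q_allow = 48/2270 = 0.02115 K/W
R_mineral wool = R_tot − R_other = 0.01462 K/W
L = R·k·A = 0.01462×0.0421×10.3

L ≈ 6.34 mm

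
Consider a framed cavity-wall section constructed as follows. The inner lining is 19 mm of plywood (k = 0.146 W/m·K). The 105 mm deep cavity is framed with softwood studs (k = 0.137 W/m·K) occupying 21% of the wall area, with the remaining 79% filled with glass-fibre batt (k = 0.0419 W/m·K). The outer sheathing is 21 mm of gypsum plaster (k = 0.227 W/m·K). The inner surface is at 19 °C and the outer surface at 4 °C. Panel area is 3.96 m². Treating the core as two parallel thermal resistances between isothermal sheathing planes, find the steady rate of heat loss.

Sheathing layers in series; stud and cavity paths in parallel between them.
R_inner = 0.019/(0.146×3.96) = 0.03286 K/W
R_stud  = 0.105/(0.137×0.21×3.96) = 0.9216 K/W
R_cav   = 0.105/(0.0419×0.79×3.96) = 0.801 K/W
1/R_core = 1/R_stud + 1/R_cav → R_core = 0.4286 K/W
R_outer = 0.021/(0.227×3.96) = 0.02336 K/W
R_total = 0.4848 K/W
Q = ΔT/R_total = 15/0.4848

Q ≈ 30.9 W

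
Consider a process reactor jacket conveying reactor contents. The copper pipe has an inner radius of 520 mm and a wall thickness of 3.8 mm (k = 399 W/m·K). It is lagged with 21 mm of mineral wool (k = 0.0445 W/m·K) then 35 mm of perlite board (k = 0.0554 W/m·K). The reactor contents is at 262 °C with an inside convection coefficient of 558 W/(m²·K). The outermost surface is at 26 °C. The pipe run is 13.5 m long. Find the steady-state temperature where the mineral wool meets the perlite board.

Radial resistances (cylindrical: R_cond = ln(r_o/r_i)/(2πkL), R_conv = 1/(h·2πrL)):
R_inner film = 1/(h_i·2πr₁L) = 1/(558×2π×0.52×13.5) = 4.063×10^-5 K/W
R_copper pipe wall = ln(523.8/520)/(2π×399×13.5) = 2.151×10^-7 K/W
R_mineral wool = ln(544.8/523.8)/(2π×0.0445×13.5) = 0.01041 K/W
R_perlite board = ln(579.8/544.8)/(2π×0.0554×13.5) = 0.01325 K/W
R_total = 0.0237 K/W
Q = ΔT/R_total = 236/0.0237
Q = 9960 W
T_interface = T_inner − Q·ΣR(inner→interface) = 262 − 9960×0.01045

T ≈ 158 °C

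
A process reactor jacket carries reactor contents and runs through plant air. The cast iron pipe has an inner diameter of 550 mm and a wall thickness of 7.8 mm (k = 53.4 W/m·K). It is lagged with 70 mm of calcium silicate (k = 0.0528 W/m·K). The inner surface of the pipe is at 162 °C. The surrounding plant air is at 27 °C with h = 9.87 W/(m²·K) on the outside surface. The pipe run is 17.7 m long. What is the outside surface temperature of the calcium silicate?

T ≈ 35.7 °C

Treating each annulus and film as a series resistance:
R_cast iron pipe wall = ln(282.8/275)/(2π×53.4×17.7) = 4.71×10^-6 K/W
R_calcium silicate = ln(352.8/282.8)/(2π×0.0528×17.7) = 0.03766 K/W
R_outer film = 1/(h_o·2πr_oL) = 1/(9.87×2π×0.3528×17.7) = 0.002582 K/W
R_total = 0.04025 K/W
Q = ΔT/R_total = 135/0.04025
Q = 3350 W
T_interface = T_inner − Q·ΣR(inner→interface) = 162 − 3350×0.03767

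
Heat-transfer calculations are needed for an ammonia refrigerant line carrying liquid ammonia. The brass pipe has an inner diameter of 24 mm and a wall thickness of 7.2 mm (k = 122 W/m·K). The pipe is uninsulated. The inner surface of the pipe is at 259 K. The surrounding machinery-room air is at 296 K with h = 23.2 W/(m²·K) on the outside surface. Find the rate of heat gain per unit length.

Radial resistances (cylindrical: R_cond = ln(r_o/r_i)/(2πkL), R_conv = 1/(h·2πrL)):
R_brass pipe wall = ln(19.2/12)/(2π×122×1) = 6.131×10^-4 K/W
R_outer film = 1/(h_o·2πr_oL) = 1/(23.2×2π×0.0192×1) = 0.3573 K/W
R_total = 0.3579 K/W
Q = ΔT/R_total = 37/0.3579

q′ ≈ 103 W/m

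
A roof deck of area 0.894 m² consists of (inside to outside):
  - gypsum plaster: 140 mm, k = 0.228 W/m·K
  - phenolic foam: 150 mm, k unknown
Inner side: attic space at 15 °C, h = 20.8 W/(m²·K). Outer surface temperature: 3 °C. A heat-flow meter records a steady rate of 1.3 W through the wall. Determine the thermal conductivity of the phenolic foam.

Using the resistance-network approach (series):
R_inner film = 1/(h_i·A) = 1/(20.8×0.894) = 0.05378 K/W
R_gypsum plaster = L/(kA) = 0.14/(0.228×0.894) = 0.6868 K/W
Sum of known resistances R_other = 0.7406 K/W
Total R = ΔT/Q = 12/1.3 = 9.231 K/W
R_phenolic foam = R_total − R_other = 8.49 K/W
k = L/(R·A) = 0.15/(8.49×0.894)

k ≈ 0.0198 W/(m·K)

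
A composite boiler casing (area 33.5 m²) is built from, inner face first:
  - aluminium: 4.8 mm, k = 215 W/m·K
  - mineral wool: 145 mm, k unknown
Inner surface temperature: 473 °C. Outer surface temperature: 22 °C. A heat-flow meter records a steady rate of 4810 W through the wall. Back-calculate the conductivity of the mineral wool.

k ≈ 0.0462 W/(m·K)

Treating each layer as a thermal resistance in series:
R_aluminium = L/(kA) = 0.0048/(215×33.5) = 6.664×10^-7 K/W
Sum of known resistances R_other = 6.664×10^-7 K/W
Total R = ΔT/Q = 451/4810 = 0.09376 K/W
R_mineral wool = R_total − R_other = 0.09376 K/W
k = L/(R·A) = 0.145/(0.09376×33.5)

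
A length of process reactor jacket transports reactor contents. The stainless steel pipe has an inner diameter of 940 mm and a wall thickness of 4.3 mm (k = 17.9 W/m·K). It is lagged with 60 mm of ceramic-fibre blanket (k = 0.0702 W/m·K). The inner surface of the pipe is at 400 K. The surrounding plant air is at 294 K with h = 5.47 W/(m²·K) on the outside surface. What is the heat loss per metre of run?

Treating each annulus and film as a series resistance:
R_stainless steel pipe wall = ln(474.3/470)/(2π×17.9×1) = 8.098×10^-5 K/W
R_ceramic-fibre blanket = ln(534.3/474.3)/(2π×0.0702×1) = 0.2701 K/W
R_outer film = 1/(h_o·2πr_oL) = 1/(5.47×2π×0.5343×1) = 0.05446 K/W
R_total = 0.3246 K/W
Q = ΔT/R_total = 106/0.3246

q′ ≈ 327 W/m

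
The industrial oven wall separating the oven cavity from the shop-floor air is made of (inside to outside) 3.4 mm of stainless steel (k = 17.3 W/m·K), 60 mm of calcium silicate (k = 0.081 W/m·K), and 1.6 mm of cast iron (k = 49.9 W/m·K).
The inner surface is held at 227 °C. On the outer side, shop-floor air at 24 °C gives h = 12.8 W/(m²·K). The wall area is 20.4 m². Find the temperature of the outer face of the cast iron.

T ≈ 43.4 °C

Treating each layer as a thermal resistance in series:
R_stainless steel = L/(kA) = 0.0034/(17.3×20.4) = 9.634×10^-6 K/W
R_calcium silicate = L/(kA) = 0.06/(0.081×20.4) = 0.03631 K/W
R_cast iron = L/(kA) = 0.0016/(49.9×20.4) = 1.572×10^-6 K/W
R_outer film = 1/(h_o·A) = 1/(12.8×20.4) = 0.00383 K/W
R_total = 0.04015 K/W;  Q = ΔT/R_total = 203/0.04015 = 5056 W
T_interface = T_inner − Q·ΣR(inner→interface) = 227 − 5060×0.03632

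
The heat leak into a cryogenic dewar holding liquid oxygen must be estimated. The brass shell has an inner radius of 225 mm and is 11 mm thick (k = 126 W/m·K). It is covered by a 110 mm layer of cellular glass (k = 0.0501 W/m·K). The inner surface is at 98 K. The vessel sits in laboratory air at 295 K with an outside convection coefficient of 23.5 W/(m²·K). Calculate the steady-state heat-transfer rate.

Q ≈ 90.9 W

Each spherical layer contributes R = (1/r_i − 1/r_o)/(4πk):
R_brass shell = (1/0.225 − 1/0.236)/(4π×126) = 1.308×10^-4 K/W
R_cellular glass = (1/0.236 − 1/0.346)/(4π×0.0501) = 2.14 K/W
R_outer film = 1/(h·4πr_o²) = 1/(23.5×4π×0.346²) = 0.02829 K/W
R_total = 2.168 K/W
Q = ΔT/R_total = 197/2.168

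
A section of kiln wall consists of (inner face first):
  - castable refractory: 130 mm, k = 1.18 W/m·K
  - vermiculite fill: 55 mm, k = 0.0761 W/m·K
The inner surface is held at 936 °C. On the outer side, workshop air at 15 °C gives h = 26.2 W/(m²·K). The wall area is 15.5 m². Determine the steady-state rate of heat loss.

Model the wall as resistances in series:
R_castable refractory = L/(kA) = 0.13/(1.18×15.5) = 0.007108 K/W
R_vermiculite fill = L/(kA) = 0.055/(0.0761×15.5) = 0.04663 K/W
R_outer film = 1/(h_o·A) = 1/(26.2×15.5) = 0.002462 K/W
R_total = 0.0562 K/W
Q = ΔT / R_total = 921 / 0.0562

Q ≈ 16400 W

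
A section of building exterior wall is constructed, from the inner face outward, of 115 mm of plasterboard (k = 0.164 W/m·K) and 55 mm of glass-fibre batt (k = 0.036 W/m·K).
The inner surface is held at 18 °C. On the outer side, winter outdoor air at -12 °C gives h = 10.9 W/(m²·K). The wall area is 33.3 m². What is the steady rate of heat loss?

Q ≈ 430 W

Model the wall as resistances in series:
R_plasterboard = L/(kA) = 0.115/(0.164×33.3) = 0.02106 K/W
R_glass-fibre batt = L/(kA) = 0.055/(0.036×33.3) = 0.04588 K/W
R_outer film = 1/(h_o·A) = 1/(10.9×33.3) = 0.002755 K/W
R_total = 0.06969 K/W
Q = ΔT / R_total = 30 / 0.06969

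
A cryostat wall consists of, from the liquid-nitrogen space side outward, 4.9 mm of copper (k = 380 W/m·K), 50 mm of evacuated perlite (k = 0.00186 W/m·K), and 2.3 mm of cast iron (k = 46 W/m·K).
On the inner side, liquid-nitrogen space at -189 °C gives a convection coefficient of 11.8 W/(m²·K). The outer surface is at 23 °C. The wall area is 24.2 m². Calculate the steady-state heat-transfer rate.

Q ≈ 190 W

Model the wall as resistances in series:
R_inner film = 1/(h_i·A) = 1/(11.8×24.2) = 0.003502 K/W
R_copper = L/(kA) = 0.0049/(380×24.2) = 5.328×10^-7 K/W
R_evacuated perlite = L/(kA) = 0.05/(0.00186×24.2) = 1.111 K/W
R_cast iron = L/(kA) = 0.0023/(46×24.2) = 2.066×10^-6 K/W
R_total = 1.114 K/W
Q = ΔT / R_total = 212 / 1.114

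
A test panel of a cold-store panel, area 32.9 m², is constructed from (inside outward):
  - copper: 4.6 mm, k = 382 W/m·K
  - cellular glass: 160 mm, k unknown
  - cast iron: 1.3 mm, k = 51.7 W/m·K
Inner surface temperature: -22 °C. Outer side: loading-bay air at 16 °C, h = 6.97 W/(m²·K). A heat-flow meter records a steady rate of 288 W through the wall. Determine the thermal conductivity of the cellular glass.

k ≈ 0.0381 W/(m·K)

Model the wall as resistances in series:
R_copper = L/(kA) = 0.0046/(382×32.9) = 3.66×10^-7 K/W
R_cast iron = L/(kA) = 0.0013/(51.7×32.9) = 7.643×10^-7 K/W
R_outer film = 1/(h_o·A) = 1/(6.97×32.9) = 0.004361 K/W
Sum of known resistances R_other = 0.004362 K/W
Total R = ΔT/Q = 38/288 = 0.1319 K/W
R_cellular glass = R_total − R_other = 0.1276 K/W
k = L/(R·A) = 0.16/(0.1276×32.9)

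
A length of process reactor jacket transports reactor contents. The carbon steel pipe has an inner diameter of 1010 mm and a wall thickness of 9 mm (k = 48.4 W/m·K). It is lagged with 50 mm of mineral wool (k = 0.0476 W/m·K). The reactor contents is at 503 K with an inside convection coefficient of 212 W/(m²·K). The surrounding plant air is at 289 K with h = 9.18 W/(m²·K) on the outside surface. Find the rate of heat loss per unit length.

For a radial system each layer contributes R = ln(r_out/r_in)/(2πkL); films add R = 1/(hA).
R_inner film = 1/(h_i·2πr₁L) = 1/(212×2π×0.505×1) = 0.001487 K/W
R_carbon steel pipe wall = ln(514/505)/(2π×48.4×1) = 5.809×10^-5 K/W
R_mineral wool = ln(564/514)/(2π×0.0476×1) = 0.3104 K/W
R_outer film = 1/(h_o·2πr_oL) = 1/(9.18×2π×0.564×1) = 0.03074 K/W
R_total = 0.3427 K/W
Q = ΔT/R_total = 214/0.3427

q′ ≈ 625 W/m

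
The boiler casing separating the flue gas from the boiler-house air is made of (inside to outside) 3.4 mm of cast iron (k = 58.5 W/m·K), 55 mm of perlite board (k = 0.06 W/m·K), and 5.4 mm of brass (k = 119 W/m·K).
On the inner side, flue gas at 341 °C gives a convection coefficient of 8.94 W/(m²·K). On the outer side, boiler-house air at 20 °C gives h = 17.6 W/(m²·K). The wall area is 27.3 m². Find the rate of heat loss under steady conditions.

Treating each layer as a thermal resistance in series:
R_inner film = 1/(h_i·A) = 1/(8.94×27.3) = 0.004097 K/W
R_cast iron = L/(kA) = 0.0034/(58.5×27.3) = 2.129×10^-6 K/W
R_perlite board = L/(kA) = 0.055/(0.06×27.3) = 0.03358 K/W
R_brass = L/(kA) = 0.0054/(119×27.3) = 1.662×10^-6 K/W
R_outer film = 1/(h_o·A) = 1/(17.6×27.3) = 0.002081 K/W
R_total = 0.03976 K/W
Q = ΔT / R_total = 321 / 0.03976

Q ≈ 8070 W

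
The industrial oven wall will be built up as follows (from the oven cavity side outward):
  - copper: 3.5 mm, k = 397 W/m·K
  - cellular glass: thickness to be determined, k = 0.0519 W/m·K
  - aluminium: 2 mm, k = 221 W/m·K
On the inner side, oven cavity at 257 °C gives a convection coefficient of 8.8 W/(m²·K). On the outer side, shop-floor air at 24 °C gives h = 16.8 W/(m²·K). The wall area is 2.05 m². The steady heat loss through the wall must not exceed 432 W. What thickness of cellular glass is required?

L ≈ 48.4 mm

Model the wall as resistances in series:
R_inner film = 1/(h_i·A) = 1/(8.8×2.05) = 0.05543 K/W
R_copper = L/(kA) = 0.0035/(397×2.05) = 4.301×10^-6 K/W
R_aluminium = L/(kA) = 0.002/(221×2.05) = 4.415×10^-6 K/W
R_outer film = 1/(h_o·A) = 1/(16.8×2.05) = 0.02904 K/W
Sum of the known resistances R_other = 0.08448 K/W
Required total resistance R_tot = ΔT/Q_allow = 233/432 = 0.5394 K/W
R_cellular glass = R_tot − R_other = 0.4549 K/W
L = R·k·A = 0.4549×0.0519×2.05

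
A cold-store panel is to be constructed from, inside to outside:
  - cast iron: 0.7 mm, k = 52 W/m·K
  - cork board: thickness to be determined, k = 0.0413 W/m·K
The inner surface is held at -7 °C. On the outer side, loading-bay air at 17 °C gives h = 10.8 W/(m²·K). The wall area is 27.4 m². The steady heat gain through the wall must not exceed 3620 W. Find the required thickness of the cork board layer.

L ≈ 3.68 mm

Treating each layer as a thermal resistance in series:
R_cast iron = L/(kA) = 0.0007/(52×27.4) = 4.913×10^-7 K/W
R_outer film = 1/(h_o·A) = 1/(10.8×27.4) = 0.003379 K/W
Sum of the known resistances R_other = 0.00338 K/W
Required total resistance R_tot = ΔT/Q_allow = 24/3620 = 0.00663 K/W
R_cork board = R_tot − R_other = 0.00325 K/W
L = R·k·A = 0.00325×0.0413×27.4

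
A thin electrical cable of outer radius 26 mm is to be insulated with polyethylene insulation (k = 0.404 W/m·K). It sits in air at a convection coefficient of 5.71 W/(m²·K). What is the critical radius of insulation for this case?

For a cylinder r_cr = k/h = 0.404/5.71
r_cr = 70.8 mm; since the bare radius (26 mm) is below r_cr, adding a thin layer of insulation will *increase* heat loss.

r_cr ≈ 70.8 mm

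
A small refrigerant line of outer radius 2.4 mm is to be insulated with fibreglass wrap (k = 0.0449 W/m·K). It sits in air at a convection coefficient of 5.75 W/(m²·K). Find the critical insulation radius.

r_cr ≈ 7.81 mm

For a cylinder r_cr = k/h = 0.0449/5.75
r_cr = 7.81 mm; since the bare radius (2.4 mm) is below r_cr, adding a thin layer of insulation will *increase* heat loss.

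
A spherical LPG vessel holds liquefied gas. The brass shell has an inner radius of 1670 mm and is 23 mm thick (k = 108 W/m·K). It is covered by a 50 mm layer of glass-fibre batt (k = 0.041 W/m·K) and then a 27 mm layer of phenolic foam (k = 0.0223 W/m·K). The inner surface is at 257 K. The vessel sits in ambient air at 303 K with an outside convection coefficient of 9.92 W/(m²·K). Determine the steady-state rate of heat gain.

Q ≈ 690 W

Each spherical layer contributes R = (1/r_i − 1/r_o)/(4πk):
R_brass shell = (1/1.67 − 1/1.693)/(4π×108) = 5.994×10^-6 K/W
R_glass-fibre batt = (1/1.693 − 1/1.743)/(4π×0.041) = 0.03289 K/W
R_phenolic foam = (1/1.743 − 1/1.77)/(4π×0.0223) = 0.03123 K/W
R_outer film = 1/(h·4πr_o²) = 1/(9.92×4π×1.77²) = 0.002561 K/W
R_total = 0.06668 K/W
Q = ΔT/R_total = 46/0.06668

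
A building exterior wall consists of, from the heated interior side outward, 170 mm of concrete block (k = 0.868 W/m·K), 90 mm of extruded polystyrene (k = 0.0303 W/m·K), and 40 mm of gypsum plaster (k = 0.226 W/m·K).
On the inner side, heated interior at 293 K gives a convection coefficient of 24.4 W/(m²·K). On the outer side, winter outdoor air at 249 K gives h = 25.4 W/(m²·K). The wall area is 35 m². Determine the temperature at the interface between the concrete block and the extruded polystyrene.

T ≈ 290 K

Model the wall as resistances in series:
R_inner film = 1/(h_i·A) = 1/(24.4×35) = 0.001171 K/W
R_concrete block = L/(kA) = 0.17/(0.868×35) = 0.005596 K/W
R_extruded polystyrene = L/(kA) = 0.09/(0.0303×35) = 0.08487 K/W
R_gypsum plaster = L/(kA) = 0.04/(0.226×35) = 0.005057 K/W
R_outer film = 1/(h_o·A) = 1/(25.4×35) = 0.001125 K/W
R_total = 0.09781 K/W;  Q = ΔT/R_total = 44/0.09781 = 449.8 W
T_interface = T_inner − Q·ΣR(inner→interface) = 293 − 450×0.006767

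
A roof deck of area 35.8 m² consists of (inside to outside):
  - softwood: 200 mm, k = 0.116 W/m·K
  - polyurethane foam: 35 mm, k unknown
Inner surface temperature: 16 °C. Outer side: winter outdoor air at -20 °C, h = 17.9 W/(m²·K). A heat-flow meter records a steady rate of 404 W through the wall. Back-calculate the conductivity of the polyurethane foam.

k ≈ 0.0248 W/(m·K)

Thermal resistances in series:
R_softwood = L/(kA) = 0.2/(0.116×35.8) = 0.04816 K/W
R_outer film = 1/(h_o·A) = 1/(17.9×35.8) = 0.001561 K/W
Sum of known resistances R_other = 0.04972 K/W
Total R = ΔT/Q = 36/404 = 0.08911 K/W
R_polyurethane foam = R_total − R_other = 0.03939 K/W
k = L/(R·A) = 0.035/(0.03939×35.8)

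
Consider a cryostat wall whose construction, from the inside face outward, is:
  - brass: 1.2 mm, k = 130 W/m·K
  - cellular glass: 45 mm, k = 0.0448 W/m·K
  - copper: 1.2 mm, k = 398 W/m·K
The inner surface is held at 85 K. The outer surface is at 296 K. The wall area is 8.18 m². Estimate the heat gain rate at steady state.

Treating each layer as a thermal resistance in series:
R_brass = L/(kA) = 0.0012/(130×8.18) = 1.128×10^-6 K/W
R_cellular glass = L/(kA) = 0.045/(0.0448×8.18) = 0.1228 K/W
R_copper = L/(kA) = 0.0012/(398×8.18) = 3.686×10^-7 K/W
R_total = 0.1228 K/W
Q = ΔT / R_total = 211 / 0.1228

Q ≈ 1720 W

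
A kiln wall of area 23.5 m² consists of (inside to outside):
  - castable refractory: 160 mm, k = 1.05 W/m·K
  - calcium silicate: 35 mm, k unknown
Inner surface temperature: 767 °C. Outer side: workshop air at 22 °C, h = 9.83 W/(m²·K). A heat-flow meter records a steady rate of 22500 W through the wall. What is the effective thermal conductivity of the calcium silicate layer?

Model the wall as resistances in series:
R_castable refractory = L/(kA) = 0.16/(1.05×23.5) = 0.006484 K/W
R_outer film = 1/(h_o·A) = 1/(9.83×23.5) = 0.004329 K/W
Sum of known resistances R_other = 0.01081 K/W
Total R = ΔT/Q = 745/22500 = 0.03311 K/W
R_calcium silicate = R_total − R_other = 0.0223 K/W
k = L/(R·A) = 0.035/(0.0223×23.5)

k ≈ 0.0668 W/(m·K)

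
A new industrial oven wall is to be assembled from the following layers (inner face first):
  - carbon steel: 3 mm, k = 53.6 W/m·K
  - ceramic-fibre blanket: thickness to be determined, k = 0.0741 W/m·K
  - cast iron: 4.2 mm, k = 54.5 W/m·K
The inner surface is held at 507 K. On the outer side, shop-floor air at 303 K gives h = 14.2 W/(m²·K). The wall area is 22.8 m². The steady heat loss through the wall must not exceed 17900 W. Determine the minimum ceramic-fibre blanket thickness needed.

Using the resistance-network approach (series):
R_carbon steel = L/(kA) = 0.003/(53.6×22.8) = 2.455×10^-6 K/W
R_cast iron = L/(kA) = 0.0042/(54.5×22.8) = 3.38×10^-6 K/W
R_outer film = 1/(h_o·A) = 1/(14.2×22.8) = 0.003089 K/W
Sum of the known resistances R_other = 0.003095 K/W
Required total resistance R_tot = ΔT/Q_allow = 204/17900 = 0.0114 K/W
R_ceramic-fibre blanket = R_tot − R_other = 0.008302 K/W
L = R·k·A = 0.008302×0.0741×22.8

L ≈ 14 mm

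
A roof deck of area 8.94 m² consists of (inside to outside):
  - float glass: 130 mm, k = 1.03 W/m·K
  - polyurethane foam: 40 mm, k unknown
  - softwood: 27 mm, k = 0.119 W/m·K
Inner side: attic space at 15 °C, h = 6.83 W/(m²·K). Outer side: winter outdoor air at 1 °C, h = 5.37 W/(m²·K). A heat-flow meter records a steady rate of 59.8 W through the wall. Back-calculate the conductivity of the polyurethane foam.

k ≈ 0.0284 W/(m·K)

Model the wall as resistances in series:
R_inner film = 1/(h_i·A) = 1/(6.83×8.94) = 0.01638 K/W
R_float glass = L/(kA) = 0.13/(1.03×8.94) = 0.01412 K/W
R_softwood = L/(kA) = 0.027/(0.119×8.94) = 0.02538 K/W
R_outer film = 1/(h_o·A) = 1/(5.37×8.94) = 0.02083 K/W
Sum of known resistances R_other = 0.0767 K/W
Total R = ΔT/Q = 14/59.8 = 0.2341 K/W
R_polyurethane foam = R_total − R_other = 0.1574 K/W
k = L/(R·A) = 0.04/(0.1574×8.94)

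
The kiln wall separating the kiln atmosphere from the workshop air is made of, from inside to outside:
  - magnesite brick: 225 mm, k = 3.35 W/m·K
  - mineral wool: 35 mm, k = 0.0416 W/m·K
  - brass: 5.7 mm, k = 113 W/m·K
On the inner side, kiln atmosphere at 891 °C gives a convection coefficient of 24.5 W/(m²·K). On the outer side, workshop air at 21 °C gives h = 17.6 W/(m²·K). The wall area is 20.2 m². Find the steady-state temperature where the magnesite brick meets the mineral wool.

Treating each layer as a thermal resistance in series:
R_inner film = 1/(h_i·A) = 1/(24.5×20.2) = 0.002021 K/W
R_magnesite brick = L/(kA) = 0.225/(3.35×20.2) = 0.003325 K/W
R_mineral wool = L/(kA) = 0.035/(0.0416×20.2) = 0.04165 K/W
R_brass = L/(kA) = 0.0057/(113×20.2) = 2.497×10^-6 K/W
R_outer film = 1/(h_o·A) = 1/(17.6×20.2) = 0.002813 K/W
R_total = 0.04981 K/W;  Q = ΔT/R_total = 870/0.04981 = 17470 W
T_interface = T_inner − Q·ΣR(inner→interface) = 891 − 17500×0.005346

T ≈ 798 °C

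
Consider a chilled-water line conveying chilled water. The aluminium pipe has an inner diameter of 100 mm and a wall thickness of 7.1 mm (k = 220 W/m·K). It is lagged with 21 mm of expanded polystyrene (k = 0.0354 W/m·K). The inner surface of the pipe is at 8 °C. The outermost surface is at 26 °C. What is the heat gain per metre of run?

For a radial system each layer contributes R = ln(r_out/r_in)/(2πkL); films add R = 1/(hA).
R_aluminium pipe wall = ln(57.1/50)/(2π×220×1) = 9.606×10^-5 K/W
R_expanded polystyrene = ln(78.1/57.1)/(2π×0.0354×1) = 1.408 K/W
R_total = 1.408 K/W
Q = ΔT/R_total = 18/1.408

q′ ≈ 12.8 W/m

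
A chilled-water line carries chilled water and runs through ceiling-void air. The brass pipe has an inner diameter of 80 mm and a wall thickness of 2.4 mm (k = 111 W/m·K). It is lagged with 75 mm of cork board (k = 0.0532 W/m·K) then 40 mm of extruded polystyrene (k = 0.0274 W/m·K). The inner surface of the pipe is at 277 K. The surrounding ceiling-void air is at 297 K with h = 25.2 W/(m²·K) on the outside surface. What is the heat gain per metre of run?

q′ ≈ 4.18 W/m

Cylindrical conduction, so R = ln(r₂/r₁)/(2πkL) per layer, in series:
R_brass pipe wall = ln(42.4/40)/(2π×111×1) = 8.355×10^-5 K/W
R_cork board = ln(117.4/42.4)/(2π×0.0532×1) = 3.047 K/W
R_extruded polystyrene = ln(157.4/117.4)/(2π×0.0274×1) = 1.703 K/W
R_outer film = 1/(h_o·2πr_oL) = 1/(25.2×2π×0.1574×1) = 0.04012 K/W
R_total = 4.79 K/W
Q = ΔT/R_total = 20/4.79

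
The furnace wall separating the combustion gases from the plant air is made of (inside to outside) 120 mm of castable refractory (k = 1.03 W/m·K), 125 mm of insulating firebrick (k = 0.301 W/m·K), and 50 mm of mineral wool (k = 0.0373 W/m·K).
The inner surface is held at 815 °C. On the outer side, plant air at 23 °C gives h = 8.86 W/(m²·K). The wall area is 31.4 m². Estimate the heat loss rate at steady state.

Series thermal resistances:
R_castable refractory = L/(kA) = 0.12/(1.03×31.4) = 0.00371 K/W
R_insulating firebrick = L/(kA) = 0.125/(0.301×31.4) = 0.01323 K/W
R_mineral wool = L/(kA) = 0.05/(0.0373×31.4) = 0.04269 K/W
R_outer film = 1/(h_o·A) = 1/(8.86×31.4) = 0.003594 K/W
R_total = 0.06322 K/W
Q = ΔT / R_total = 792 / 0.06322

Q ≈ 12500 W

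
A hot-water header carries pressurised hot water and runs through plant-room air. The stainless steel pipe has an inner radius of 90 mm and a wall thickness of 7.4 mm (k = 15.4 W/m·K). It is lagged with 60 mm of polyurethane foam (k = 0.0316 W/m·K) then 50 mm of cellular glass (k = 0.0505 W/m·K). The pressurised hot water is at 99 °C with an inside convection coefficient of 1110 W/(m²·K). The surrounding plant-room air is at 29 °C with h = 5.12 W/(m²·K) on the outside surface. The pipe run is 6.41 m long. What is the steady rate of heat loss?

Q ≈ 130 W

Treating each annulus and film as a series resistance:
R_inner film = 1/(h_i·2πr₁L) = 1/(1110×2π×0.09×6.41) = 2.485×10^-4 K/W
R_stainless steel pipe wall = ln(97.4/90)/(2π×15.4×6.41) = 1.274×10^-4 K/W
R_polyurethane foam = ln(157.4/97.4)/(2π×0.0316×6.41) = 0.3771 K/W
R_cellular glass = ln(207.4/157.4)/(2π×0.0505×6.41) = 0.1356 K/W
R_outer film = 1/(h_o·2πr_oL) = 1/(5.12×2π×0.2074×6.41) = 0.02338 K/W
R_total = 0.5365 K/W
Q = ΔT/R_total = 70/0.5365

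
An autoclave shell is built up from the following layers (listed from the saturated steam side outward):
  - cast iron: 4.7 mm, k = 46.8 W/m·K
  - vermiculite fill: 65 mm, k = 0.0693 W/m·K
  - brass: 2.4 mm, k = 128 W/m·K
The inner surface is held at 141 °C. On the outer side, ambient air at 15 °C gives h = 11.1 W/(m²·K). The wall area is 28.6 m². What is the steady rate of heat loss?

Treating each layer as a thermal resistance in series:
R_cast iron = L/(kA) = 0.0047/(46.8×28.6) = 3.511×10^-6 K/W
R_vermiculite fill = L/(kA) = 0.065/(0.0693×28.6) = 0.0328 K/W
R_brass = L/(kA) = 0.0024/(128×28.6) = 6.556×10^-7 K/W
R_outer film = 1/(h_o·A) = 1/(11.1×28.6) = 0.00315 K/W
R_total = 0.03595 K/W
Q = ΔT / R_total = 126 / 0.03595

Q ≈ 3500 W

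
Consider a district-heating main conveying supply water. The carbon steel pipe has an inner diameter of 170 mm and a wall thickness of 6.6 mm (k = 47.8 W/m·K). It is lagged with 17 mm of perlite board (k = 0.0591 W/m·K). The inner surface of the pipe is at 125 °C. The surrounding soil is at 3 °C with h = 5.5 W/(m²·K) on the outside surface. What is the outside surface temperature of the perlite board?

Per-layer cylindrical resistances, series-summed:
R_carbon steel pipe wall = ln(91.6/85)/(2π×47.8×1) = 2.49×10^-4 K/W
R_perlite board = ln(108.6/91.6)/(2π×0.0591×1) = 0.4585 K/W
R_outer film = 1/(h_o·2πr_oL) = 1/(5.5×2π×0.1086×1) = 0.2665 K/W
R_total = 0.7252 K/W
Q = ΔT/R_total = 122/0.7252
Q = 168 W/m
T_interface = T_inner − Q·ΣR(inner→interface) = 125 − 168×0.4587

T ≈ 47.8 °C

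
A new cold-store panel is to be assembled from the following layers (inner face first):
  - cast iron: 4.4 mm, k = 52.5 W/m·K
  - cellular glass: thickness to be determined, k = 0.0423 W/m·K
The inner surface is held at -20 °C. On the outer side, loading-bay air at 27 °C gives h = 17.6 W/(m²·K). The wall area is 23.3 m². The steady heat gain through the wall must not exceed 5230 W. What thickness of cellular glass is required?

Model the wall as resistances in series:
R_cast iron = L/(kA) = 0.0044/(52.5×23.3) = 3.597×10^-6 K/W
R_outer film = 1/(h_o·A) = 1/(17.6×23.3) = 0.002439 K/W
Sum of the known resistances R_other = 0.002442 K/W
Required total resistance R_tot = ΔT/Q_allow = 47/5230 = 0.008987 K/W
R_cellular glass = R_tot − R_other = 0.006544 K/W
L = R·k·A = 0.006544×0.0423×23.3

L ≈ 6.45 mm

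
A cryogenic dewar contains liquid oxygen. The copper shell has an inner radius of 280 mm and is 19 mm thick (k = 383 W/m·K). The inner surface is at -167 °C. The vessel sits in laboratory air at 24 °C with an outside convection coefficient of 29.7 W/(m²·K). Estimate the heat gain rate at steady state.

Q ≈ 6360 W

For a spherical shell R = (1/r₁ − 1/r₂)/(4πk); film R = 1/(h·4πr²). In series:
R_copper shell = (1/0.28 − 1/0.299)/(4π×383) = 4.715×10^-5 K/W
R_outer film = 1/(h·4πr_o²) = 1/(29.7×4π×0.299²) = 0.02997 K/W
R_total = 0.03002 K/W
Q = ΔT/R_total = 191/0.03002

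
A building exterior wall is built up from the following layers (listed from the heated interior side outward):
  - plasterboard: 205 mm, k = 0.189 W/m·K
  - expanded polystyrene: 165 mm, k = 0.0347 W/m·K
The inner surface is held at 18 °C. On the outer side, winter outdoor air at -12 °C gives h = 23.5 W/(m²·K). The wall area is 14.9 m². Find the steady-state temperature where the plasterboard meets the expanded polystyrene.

Series thermal resistances:
R_plasterboard = L/(kA) = 0.205/(0.189×14.9) = 0.0728 K/W
R_expanded polystyrene = L/(kA) = 0.165/(0.0347×14.9) = 0.3191 K/W
R_outer film = 1/(h_o·A) = 1/(23.5×14.9) = 0.002856 K/W
R_total = 0.3948 K/W;  Q = ΔT/R_total = 30/0.3948 = 75.99 W
T_interface = T_inner − Q·ΣR(inner→interface) = 18 − 76×0.0728

T ≈ 12.5 °C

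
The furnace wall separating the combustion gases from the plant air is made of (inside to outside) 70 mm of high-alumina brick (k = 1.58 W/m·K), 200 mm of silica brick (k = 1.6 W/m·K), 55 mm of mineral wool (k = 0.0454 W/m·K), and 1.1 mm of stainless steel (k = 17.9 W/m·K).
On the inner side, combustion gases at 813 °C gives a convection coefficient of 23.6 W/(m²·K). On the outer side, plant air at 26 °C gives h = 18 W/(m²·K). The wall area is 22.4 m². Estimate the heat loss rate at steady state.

Q ≈ 11900 W

Using the resistance-network approach (series):
R_inner film = 1/(h_i·A) = 1/(23.6×22.4) = 0.001892 K/W
R_high-alumina brick = L/(kA) = 0.07/(1.58×22.4) = 0.001978 K/W
R_silica brick = L/(kA) = 0.2/(1.6×22.4) = 0.00558 K/W
R_mineral wool = L/(kA) = 0.055/(0.0454×22.4) = 0.05408 K/W
R_stainless steel = L/(kA) = 0.0011/(17.9×22.4) = 2.743×10^-6 K/W
R_outer film = 1/(h_o·A) = 1/(18×22.4) = 0.00248 K/W
R_total = 0.06602 K/W
Q = ΔT / R_total = 787 / 0.06602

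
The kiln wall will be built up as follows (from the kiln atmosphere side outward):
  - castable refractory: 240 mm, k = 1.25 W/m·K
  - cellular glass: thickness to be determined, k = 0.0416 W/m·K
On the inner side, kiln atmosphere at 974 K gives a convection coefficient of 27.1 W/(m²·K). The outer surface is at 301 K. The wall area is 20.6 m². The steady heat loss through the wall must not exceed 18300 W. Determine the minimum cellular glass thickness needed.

L ≈ 22 mm

Series thermal resistances:
R_inner film = 1/(h_i·A) = 1/(27.1×20.6) = 0.001791 K/W
R_castable refractory = L/(kA) = 0.24/(1.25×20.6) = 0.00932 K/W
Sum of the known resistances R_other = 0.01111 K/W
Required total resistance R_tot = ΔT/Q_allow = 673/18300 = 0.03678 K/W
R_cellular glass = R_tot − R_other = 0.02566 K/W
L = R·k·A = 0.02566×0.0416×20.6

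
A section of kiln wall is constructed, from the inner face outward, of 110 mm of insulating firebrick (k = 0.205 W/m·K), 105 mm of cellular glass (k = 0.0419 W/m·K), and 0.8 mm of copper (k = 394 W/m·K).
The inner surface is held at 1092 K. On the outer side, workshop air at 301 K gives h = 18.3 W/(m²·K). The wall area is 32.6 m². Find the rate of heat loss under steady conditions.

Thermal resistances in series:
R_insulating firebrick = L/(kA) = 0.11/(0.205×32.6) = 0.01646 K/W
R_cellular glass = L/(kA) = 0.105/(0.0419×32.6) = 0.07687 K/W
R_copper = L/(kA) = 0.0008/(394×32.6) = 6.228×10^-8 K/W
R_outer film = 1/(h_o·A) = 1/(18.3×32.6) = 0.001676 K/W
R_total = 0.09501 K/W
Q = ΔT / R_total = 791 / 0.09501

Q ≈ 8330 W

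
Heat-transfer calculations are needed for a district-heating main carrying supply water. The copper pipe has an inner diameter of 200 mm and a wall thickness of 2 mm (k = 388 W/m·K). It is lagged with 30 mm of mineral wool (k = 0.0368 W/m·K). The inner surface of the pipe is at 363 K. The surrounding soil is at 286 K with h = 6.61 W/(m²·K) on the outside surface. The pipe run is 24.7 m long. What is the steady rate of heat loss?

Treating each annulus and film as a series resistance:
R_copper pipe wall = ln(102/100)/(2π×388×24.7) = 3.289×10^-7 K/W
R_mineral wool = ln(132/102)/(2π×0.0368×24.7) = 0.04514 K/W
R_outer film = 1/(h_o·2πr_oL) = 1/(6.61×2π×0.132×24.7) = 0.007385 K/W
R_total = 0.05253 K/W
Q = ΔT/R_total = 77/0.05253

Q ≈ 1470 W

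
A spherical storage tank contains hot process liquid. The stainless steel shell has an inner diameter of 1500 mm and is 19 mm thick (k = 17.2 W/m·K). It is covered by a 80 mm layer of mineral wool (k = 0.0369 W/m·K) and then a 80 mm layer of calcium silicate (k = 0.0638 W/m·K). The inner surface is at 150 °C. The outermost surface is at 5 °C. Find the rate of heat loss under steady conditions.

Q ≈ 371 W

Each spherical layer contributes R = (1/r_i − 1/r_o)/(4πk):
R_stainless steel shell = (1/0.75 − 1/0.769)/(4π×17.2) = 1.524×10^-4 K/W
R_mineral wool = (1/0.769 − 1/0.849)/(4π×0.0369) = 0.2643 K/W
R_calcium silicate = (1/0.849 − 1/0.929)/(4π×0.0638) = 0.1265 K/W
R_total = 0.3909 K/W
Q = ΔT/R_total = 145/0.3909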